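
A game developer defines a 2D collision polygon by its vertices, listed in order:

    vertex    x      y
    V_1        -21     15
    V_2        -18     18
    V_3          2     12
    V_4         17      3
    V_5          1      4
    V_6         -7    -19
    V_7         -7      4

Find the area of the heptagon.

Apply the shoelace (surveyor's) formula: 2A = Σ (x_i·y_{i+1} − x_{i+1}·y_i), indices taken mod 7.
V_1→V_2: (-21)(18) − (-18)(15) = -108
V_2→V_3: (-18)(12) − (2)(18) = -252
V_3→V_4: (2)(3) − (17)(12) = -198
V_4→V_5: (17)(4) − (1)(3) = 65
V_5→V_6: (1)(-19) − (-7)(4) = 9
V_6→V_7: (-7)(4) − (-7)(-19) = -161
V_7→V_1: (-7)(15) − (-21)(4) = -21
Σ = -666
Area = |Σ|/2 = 333.

333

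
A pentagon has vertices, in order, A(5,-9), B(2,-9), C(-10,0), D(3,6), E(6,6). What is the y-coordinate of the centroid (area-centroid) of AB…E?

-36/31

Apply the shoelace (surveyor's) formula. First the cross-terms c_i = x_i·y_{i+1} − x_{i+1}·y_i:
  -27, -90, -60, -18, -84  ⇒  2A = -279, A = -139.5.
Then Σ (y_i + y_{i+1})·c_i = 972, so ȳ = 972 / (6·(-139.5)) = -36/31.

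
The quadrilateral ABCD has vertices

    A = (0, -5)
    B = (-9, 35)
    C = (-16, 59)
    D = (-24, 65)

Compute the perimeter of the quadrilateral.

150

|AB| = √((-9)² + (40)²) = √1681 = 41
|BC| = √((-7)² + (24)²) = √625 = 25
|CD| = √((-8)² + (6)²) = √100 = 10
|DA| = √((24)² + (-70)²) = √5476 = 74
Perimeter = 41 + 25 + 10 + 74 = 150.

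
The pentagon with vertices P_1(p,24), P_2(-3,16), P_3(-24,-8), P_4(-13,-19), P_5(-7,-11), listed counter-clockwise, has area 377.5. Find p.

3

Write out the shoelace sum; only the two edges meeting at P_1 involve p:
2·Area = [((-7)·24 − p·(-11)) + (p·16 − (-3)·24)] + 770
       = 27·p + 674 = 755
⇒ p = 3.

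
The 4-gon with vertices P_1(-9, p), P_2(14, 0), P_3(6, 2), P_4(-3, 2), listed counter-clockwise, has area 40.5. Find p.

The doubled signed area Σ (x_i y_{i+1} − x_{i+1} y_i) is linear in p.
With p=0 it equals 64; the coefficient of p is -17 (from the two edges through P_1).
So -17·p + 64 = 2·40.5 = 81 ⇒ p = -1.

-1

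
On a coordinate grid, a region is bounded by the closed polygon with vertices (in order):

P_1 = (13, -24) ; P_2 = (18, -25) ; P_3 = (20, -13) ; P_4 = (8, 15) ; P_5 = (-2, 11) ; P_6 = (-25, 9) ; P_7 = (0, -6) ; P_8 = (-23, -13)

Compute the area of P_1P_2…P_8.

Σ = (107) + (266) + (404) + (118) + (257) + (150) + (-138) + (721) = 1885
Area = |Σ|/2 = 942.5.

942.5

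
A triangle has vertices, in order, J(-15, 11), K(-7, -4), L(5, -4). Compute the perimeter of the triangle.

54

|JK| = √((8)² + (-15)²) = √289 = 17
|KL| = √((12)² + (0)²) = √144 = 12
|LJ| = √((-20)² + (15)²) = √625 = 25
Perimeter = 17 + 12 + 25 = 54.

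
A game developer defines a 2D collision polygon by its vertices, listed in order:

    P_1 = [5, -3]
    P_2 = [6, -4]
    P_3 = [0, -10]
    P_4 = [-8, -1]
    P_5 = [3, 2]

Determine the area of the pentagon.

87

Σ = (-2) + (-60) + (-80) + (-13) + (-19) = -174
Area = |Σ|/2 = 87.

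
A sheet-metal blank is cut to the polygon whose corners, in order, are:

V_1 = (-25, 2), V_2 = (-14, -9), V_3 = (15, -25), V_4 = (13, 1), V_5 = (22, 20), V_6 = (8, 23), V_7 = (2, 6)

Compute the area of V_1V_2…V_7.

909

Apply the surveyor's formula: 2A = Σ (x_i·y_{i+1} − x_{i+1}·y_i), indices taken mod 7.
Σ = (253) + (485) + (340) + (238) + (346) + (2) + (154) = 1818
Area = |Σ|/2 = 909.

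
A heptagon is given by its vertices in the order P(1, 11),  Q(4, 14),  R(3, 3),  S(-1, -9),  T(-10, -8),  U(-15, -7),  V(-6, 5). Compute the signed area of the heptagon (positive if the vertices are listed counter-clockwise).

Apply the surveyor's formula: 2A = Σ (x_i·y_{i+1} − x_{i+1}·y_i), indices taken mod 7.
P→Q: (1)(14) − (4)(11) = -30
Q→R: (4)(3) − (3)(14) = -30
R→S: (3)(-9) − (-1)(3) = -24
S→T: (-1)(-8) − (-10)(-9) = -82
T→U: (-10)(-7) − (-15)(-8) = -50
U→V: (-15)(5) − (-6)(-7) = -117
V→P: (-6)(11) − (1)(5) = -71
Σ = -404
Signed area = Σ/2 = -202 (negative ⇒ clockwise traversal).

-202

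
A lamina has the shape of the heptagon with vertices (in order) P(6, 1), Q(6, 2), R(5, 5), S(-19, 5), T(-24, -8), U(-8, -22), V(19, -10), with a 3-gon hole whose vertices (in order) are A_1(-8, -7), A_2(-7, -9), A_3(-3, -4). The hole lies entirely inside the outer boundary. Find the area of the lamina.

723

Outer boundary:
Cross-terms: 6, 20, 120, 272, 464, 498, 79  ⇒  Σ = 1459
Area = |Σ|/2 = 729.5.
Hole:
Σ = (23) + (1) + (-11) = 13
Area = |Σ|/2 = 6.5.
Net area = 729.5 − 6.5 = 723.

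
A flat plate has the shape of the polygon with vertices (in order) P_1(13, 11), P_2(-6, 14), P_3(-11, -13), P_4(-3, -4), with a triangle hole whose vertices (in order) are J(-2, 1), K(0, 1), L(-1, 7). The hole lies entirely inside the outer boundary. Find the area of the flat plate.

Outer boundary:
Apply the surveyor's formula: 2A = Σ (x_i·y_{i+1} − x_{i+1}·y_i), indices taken mod 4.
P_1→P_2: (13)(14) − (-6)(11) = 248
P_2→P_3: (-6)(-13) − (-11)(14) = 232
P_3→P_4: (-11)(-4) − (-3)(-13) = 5
P_4→P_1: (-3)(11) − (13)(-4) = 19
Σ = 504
Area = |Σ|/2 = 252.
Hole:
Apply the surveyor's formula: 2A = Σ (x_i·y_{i+1} − x_{i+1}·y_i), indices taken mod 3.
Cross-terms: -2, 1, 13  ⇒  Σ = 12
Area = |Σ|/2 = 6.
Net area = 252 − 6 = 246.

246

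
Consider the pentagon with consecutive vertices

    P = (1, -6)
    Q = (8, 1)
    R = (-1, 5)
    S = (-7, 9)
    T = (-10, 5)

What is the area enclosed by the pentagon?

113

Σ = (49) + (41) + (26) + (55) + (55) = 226
Area = |Σ|/2 = 113.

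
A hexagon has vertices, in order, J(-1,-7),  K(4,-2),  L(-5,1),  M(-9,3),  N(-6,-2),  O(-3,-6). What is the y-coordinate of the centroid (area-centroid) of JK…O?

-229/99

Apply the shoelace formula. First the cross-terms c_i = x_i·y_{i+1} − x_{i+1}·y_i:
  30, -6, -6, 36, 30, 15  ⇒  2A = 99, A = 49.5.
Then Σ (y_i + y_{i+1})·c_i = -687, so ȳ = -687 / (6·49.5) = -229/99.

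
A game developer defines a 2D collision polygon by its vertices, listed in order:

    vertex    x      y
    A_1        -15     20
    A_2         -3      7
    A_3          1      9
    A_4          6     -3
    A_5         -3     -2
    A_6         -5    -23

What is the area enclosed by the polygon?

271.5

Apply the shoelace (surveyor's) formula: 2A = Σ (x_i·y_{i+1} − x_{i+1}·y_i), indices taken mod 6.
Σ = (-45) + (-34) + (-57) + (-21) + (59) + (-445) = -543
Area = |Σ|/2 = 271.5.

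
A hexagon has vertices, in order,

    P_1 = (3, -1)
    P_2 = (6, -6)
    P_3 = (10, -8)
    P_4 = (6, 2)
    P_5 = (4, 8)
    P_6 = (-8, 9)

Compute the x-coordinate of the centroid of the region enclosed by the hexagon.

Apply the surveyor's formula. First the cross-terms c_i = x_i·y_{i+1} − x_{i+1}·y_i:
  -12, 12, 68, 40, 100, -19  ⇒  2A = 189, A = 94.5.
Then Σ (x_i + x_{i+1})·c_i = 1267, so x̄ = 1267 / (6·94.5) = 181/81.

181/81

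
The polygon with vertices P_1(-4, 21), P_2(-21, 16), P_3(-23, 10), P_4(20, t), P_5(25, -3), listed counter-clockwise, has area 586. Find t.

-8

Write out the shoelace sum; only the two edges meeting at P_4 involve t:
2·Area = [((-23)·t − 20·10) + (20·(-3) − 25·t)] + 1048
       = -48·t + 788 = 1172
⇒ t = -8.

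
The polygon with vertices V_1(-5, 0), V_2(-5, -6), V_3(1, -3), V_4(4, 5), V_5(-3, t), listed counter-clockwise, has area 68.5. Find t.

6

Write out the shoelace sum; only the two edges meeting at V_5 involve t:
2·Area = [(4·t − (-3)·5) + ((-3)·0 − (-5)·t)] + 68
       = 9·t + 83 = 137
⇒ t = 6.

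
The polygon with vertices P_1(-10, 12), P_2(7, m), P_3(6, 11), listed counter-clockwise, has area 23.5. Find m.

8

Write out the shoelace sum; only the two edges meeting at P_2 involve m:
2·Area = [((-10)·m − 7·12) + (7·11 − 6·m)] + 182
       = -16·m + 175 = 47
⇒ m = 8.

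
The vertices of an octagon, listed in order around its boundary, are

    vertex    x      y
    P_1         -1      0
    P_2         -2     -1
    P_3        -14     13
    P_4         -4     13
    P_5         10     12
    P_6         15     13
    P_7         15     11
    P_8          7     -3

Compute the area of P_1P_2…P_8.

Apply the shoelace (surveyor's) formula: 2A = Σ (x_i·y_{i+1} − x_{i+1}·y_i), indices taken mod 8.
P_1→P_2: (-1)(-1) − (-2)(0) = 1
P_2→P_3: (-2)(13) − (-14)(-1) = -40
P_3→P_4: (-14)(13) − (-4)(13) = -130
P_4→P_5: (-4)(12) − (10)(13) = -178
P_5→P_6: (10)(13) − (15)(12) = -50
P_6→P_7: (15)(11) − (15)(13) = -30
P_7→P_8: (15)(-3) − (7)(11) = -122
P_8→P_1: (7)(0) − (-1)(-3) = -3
Σ = -552
Area = |Σ|/2 = 276.

276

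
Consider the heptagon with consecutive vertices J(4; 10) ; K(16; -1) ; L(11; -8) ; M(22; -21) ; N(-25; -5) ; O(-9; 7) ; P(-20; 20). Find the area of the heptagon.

Apply the shoelace formula: 2A = Σ (x_i·y_{i+1} − x_{i+1}·y_i), indices taken mod 7.
J→K: (4)(-1) − (16)(10) = -164
K→L: (16)(-8) − (11)(-1) = -117
L→M: (11)(-21) − (22)(-8) = -55
M→N: (22)(-5) − (-25)(-21) = -635
N→O: (-25)(7) − (-9)(-5) = -220
O→P: (-9)(20) − (-20)(7) = -40
P→J: (-20)(10) − (4)(20) = -280
Σ = -1511
Area = |Σ|/2 = 755.5.

755.5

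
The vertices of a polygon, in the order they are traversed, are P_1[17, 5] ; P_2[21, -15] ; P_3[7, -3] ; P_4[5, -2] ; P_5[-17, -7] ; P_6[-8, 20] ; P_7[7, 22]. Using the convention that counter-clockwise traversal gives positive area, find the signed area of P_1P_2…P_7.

P_1→P_2: (17)(-15) − (21)(5) = -360
P_2→P_3: (21)(-3) − (7)(-15) = 42
P_3→P_4: (7)(-2) − (5)(-3) = 1
P_4→P_5: (5)(-7) − (-17)(-2) = -69
P_5→P_6: (-17)(20) − (-8)(-7) = -396
P_6→P_7: (-8)(22) − (7)(20) = -316
P_7→P_1: (7)(5) − (17)(22) = -339
Σ = -1437
Signed area = Σ/2 = -718.5 (negative ⇒ clockwise traversal).

-718.5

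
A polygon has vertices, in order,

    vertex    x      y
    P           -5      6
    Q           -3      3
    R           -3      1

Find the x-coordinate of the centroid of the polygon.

-11/3

Apply the surveyor's formula. First the cross-terms c_i = x_i·y_{i+1} − x_{i+1}·y_i:
  3, 6, -13  ⇒  2A = -4, A = -2.
Then Σ (x_i + x_{i+1})·c_i = 44, so x̄ = 44 / (6·(-2)) = -11/3.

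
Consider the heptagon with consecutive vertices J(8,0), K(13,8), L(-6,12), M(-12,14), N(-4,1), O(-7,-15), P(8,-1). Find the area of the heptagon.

287

J→K: (8)(8) − (13)(0) = 64
K→L: (13)(12) − (-6)(8) = 204
L→M: (-6)(14) − (-12)(12) = 60
M→N: (-12)(1) − (-4)(14) = 44
N→O: (-4)(-15) − (-7)(1) = 67
O→P: (-7)(-1) − (8)(-15) = 127
P→J: (8)(0) − (8)(-1) = 8
Σ = 574
Area = |Σ|/2 = 287.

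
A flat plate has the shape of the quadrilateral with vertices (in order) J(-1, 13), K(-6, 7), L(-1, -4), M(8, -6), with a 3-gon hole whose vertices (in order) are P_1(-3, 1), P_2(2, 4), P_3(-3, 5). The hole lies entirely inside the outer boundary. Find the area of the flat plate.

Outer boundary:
Apply the surveyor's formula: 2A = Σ (x_i·y_{i+1} − x_{i+1}·y_i), indices taken mod 4.
Σ = (71) + (31) + (38) + (98) = 238
Area = |Σ|/2 = 119.
Hole:
Apply the surveyor's formula: 2A = Σ (x_i·y_{i+1} − x_{i+1}·y_i), indices taken mod 3.
Cross-terms: -14, 22, 12  ⇒  Σ = 20
Area = |Σ|/2 = 10.
Net area = 119 − 10 = 109.

109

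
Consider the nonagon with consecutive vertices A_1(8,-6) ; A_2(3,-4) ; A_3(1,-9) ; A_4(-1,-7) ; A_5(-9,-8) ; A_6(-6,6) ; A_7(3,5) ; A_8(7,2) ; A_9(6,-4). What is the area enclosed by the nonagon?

Apply the shoelace (surveyor's) formula: 2A = Σ (x_i·y_{i+1} − x_{i+1}·y_i), indices taken mod 9.
Σ = (-14) + (-23) + (-16) + (-55) + (-102) + (-48) + (-29) + (-40) + (-4) = -331
Area = |Σ|/2 = 165.5.

165.5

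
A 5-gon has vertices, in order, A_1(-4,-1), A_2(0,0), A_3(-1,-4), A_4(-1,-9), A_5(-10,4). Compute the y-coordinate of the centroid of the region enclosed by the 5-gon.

-23/9

Apply Gauss's area formula. First the cross-terms c_i = x_i·y_{i+1} − x_{i+1}·y_i:
  0, 0, 5, -94, 26  ⇒  2A = -63, A = -31.5.
Then Σ (y_i + y_{i+1})·c_i = 483, so ȳ = 483 / (6·(-31.5)) = -23/9.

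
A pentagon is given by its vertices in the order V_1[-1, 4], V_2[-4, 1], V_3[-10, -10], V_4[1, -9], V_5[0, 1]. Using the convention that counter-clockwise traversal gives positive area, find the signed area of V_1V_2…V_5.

83.5

Σ = (15) + (50) + (100) + (1) + (1) = 167
Signed area = Σ/2 = 83.5 (positive ⇒ counter-clockwise traversal).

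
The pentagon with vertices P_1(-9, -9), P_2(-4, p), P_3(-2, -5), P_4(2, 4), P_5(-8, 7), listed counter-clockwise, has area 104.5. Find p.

Write out the shoelace sum; only the two edges meeting at P_2 involve p:
2·Area = [((-9)·p − (-4)·(-9)) + ((-4)·(-5) − (-2)·p)] + 183
       = -7·p + 167 = 209
⇒ p = -6.

-6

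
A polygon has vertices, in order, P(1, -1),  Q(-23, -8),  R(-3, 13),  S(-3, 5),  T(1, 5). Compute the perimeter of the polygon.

72

|PQ| = √((-24)² + (-7)²) = √625 = 25
|QR| = √((20)² + (21)²) = √841 = 29
|RS| = √((0)² + (-8)²) = √64 = 8
|ST| = √((4)² + (0)²) = √16 = 4
|TP| = √((0)² + (-6)²) = √36 = 6
Perimeter = 25 + 29 + 8 + 4 + 6 = 72.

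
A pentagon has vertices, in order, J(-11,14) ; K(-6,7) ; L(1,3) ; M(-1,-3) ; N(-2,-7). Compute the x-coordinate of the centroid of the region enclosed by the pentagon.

Apply Gauss's area formula. First the cross-terms c_i = x_i·y_{i+1} − x_{i+1}·y_i:
  7, -25, 0, 1, -105  ⇒  2A = -122, A = -61.
Then Σ (x_i + x_{i+1})·c_i = 1368, so x̄ = 1368 / (6·(-61)) = -228/61.

-228/61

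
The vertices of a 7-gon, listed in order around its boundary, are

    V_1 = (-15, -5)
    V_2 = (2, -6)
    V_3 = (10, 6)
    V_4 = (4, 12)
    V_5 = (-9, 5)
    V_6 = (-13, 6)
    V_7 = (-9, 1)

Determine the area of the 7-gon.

Σ = (100) + (72) + (96) + (128) + (11) + (41) + (60) = 508
Area = |Σ|/2 = 254.

254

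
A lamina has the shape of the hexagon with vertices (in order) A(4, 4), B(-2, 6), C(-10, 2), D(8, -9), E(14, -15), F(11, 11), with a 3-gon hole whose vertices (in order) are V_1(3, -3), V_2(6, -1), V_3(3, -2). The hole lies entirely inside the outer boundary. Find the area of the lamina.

Outer boundary:
Σ = (32) + (56) + (74) + (6) + (319) + (0) = 487
Area = |Σ|/2 = 243.5.
Hole:
Apply the surveyor's formula: 2A = Σ (x_i·y_{i+1} − x_{i+1}·y_i), indices taken mod 3.
Cross-terms: 15, -9, -3  ⇒  Σ = 3
Area = |Σ|/2 = 1.5.
Net area = 243.5 − 1.5 = 242.

242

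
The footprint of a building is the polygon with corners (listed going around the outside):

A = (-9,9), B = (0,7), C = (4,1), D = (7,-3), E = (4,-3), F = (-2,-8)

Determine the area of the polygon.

123.5

Apply Gauss's area formula: 2A = Σ (x_i·y_{i+1} − x_{i+1}·y_i), indices taken mod 6.
Σ = (-63) + (-28) + (-19) + (-9) + (-38) + (-90) = -247
Area = |Σ|/2 = 123.5.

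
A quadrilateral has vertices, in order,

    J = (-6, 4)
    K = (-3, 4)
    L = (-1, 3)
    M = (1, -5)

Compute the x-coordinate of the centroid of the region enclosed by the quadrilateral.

-86/41

Apply the shoelace (surveyor's) formula. First the cross-terms c_i = x_i·y_{i+1} − x_{i+1}·y_i:
  -12, -5, 2, -26  ⇒  2A = -41, A = -20.5.
Then Σ (x_i + x_{i+1})·c_i = 258, so x̄ = 258 / (6·(-20.5)) = -86/41.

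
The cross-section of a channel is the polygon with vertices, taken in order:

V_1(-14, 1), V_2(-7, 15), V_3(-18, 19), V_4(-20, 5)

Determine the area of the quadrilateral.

Apply the shoelace (surveyor's) formula: 2A = Σ (x_i·y_{i+1} − x_{i+1}·y_i), indices taken mod 4.
Σ = (-203) + (137) + (290) + (50) = 274
Area = |Σ|/2 = 137.

137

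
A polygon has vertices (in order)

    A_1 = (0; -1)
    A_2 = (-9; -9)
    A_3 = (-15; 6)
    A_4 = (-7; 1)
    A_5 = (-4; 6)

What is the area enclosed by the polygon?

102.5

Apply the surveyor's formula: 2A = Σ (x_i·y_{i+1} − x_{i+1}·y_i), indices taken mod 5.
Σ = (-9) + (-189) + (27) + (-38) + (4) = -205
Area = |Σ|/2 = 102.5.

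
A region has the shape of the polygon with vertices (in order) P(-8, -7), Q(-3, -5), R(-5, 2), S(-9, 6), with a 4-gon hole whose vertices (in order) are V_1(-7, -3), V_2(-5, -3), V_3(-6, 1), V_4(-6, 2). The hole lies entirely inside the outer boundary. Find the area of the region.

Outer boundary:
Apply the shoelace formula: 2A = Σ (x_i·y_{i+1} − x_{i+1}·y_i), indices taken mod 4.
P→Q: (-8)(-5) − (-3)(-7) = 19
Q→R: (-3)(2) − (-5)(-5) = -31
R→S: (-5)(6) − (-9)(2) = -12
S→P: (-9)(-7) − (-8)(6) = 111
Σ = 87
Area = |Σ|/2 = 43.5.
Hole:
Σ = (6) + (-23) + (-6) + (32) = 9
Area = |Σ|/2 = 4.5.
Net area = 43.5 − 4.5 = 39.

39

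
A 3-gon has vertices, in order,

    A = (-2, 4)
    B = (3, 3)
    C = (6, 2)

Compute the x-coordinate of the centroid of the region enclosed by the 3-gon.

7/3

Apply the surveyor's formula. First the cross-terms c_i = x_i·y_{i+1} − x_{i+1}·y_i:
  -18, -12, 28  ⇒  2A = -2, A = -1.
Then Σ (x_i + x_{i+1})·c_i = -14, so x̄ = -14 / (6·(-1)) = 7/3.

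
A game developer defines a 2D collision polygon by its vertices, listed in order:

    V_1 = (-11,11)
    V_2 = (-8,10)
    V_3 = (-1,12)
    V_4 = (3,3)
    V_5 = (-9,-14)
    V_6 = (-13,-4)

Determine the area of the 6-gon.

Apply the surveyor's formula: 2A = Σ (x_i·y_{i+1} − x_{i+1}·y_i), indices taken mod 6.
V_1→V_2: (-11)(10) − (-8)(11) = -22
V_2→V_3: (-8)(12) − (-1)(10) = -86
V_3→V_4: (-1)(3) − (3)(12) = -39
V_4→V_5: (3)(-14) − (-9)(3) = -15
V_5→V_6: (-9)(-4) − (-13)(-14) = -146
V_6→V_1: (-13)(11) − (-11)(-4) = -187
Σ = -495
Area = |Σ|/2 = 247.5.

247.5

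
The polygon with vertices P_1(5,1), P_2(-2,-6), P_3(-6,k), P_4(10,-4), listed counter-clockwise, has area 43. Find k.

-8

Write out the shoelace sum; only the two edges meeting at P_3 involve k:
2·Area = [((-2)·k − (-6)·(-6)) + ((-6)·(-4) − 10·k)] + 2
       = -12·k + -10 = 86
⇒ k = -8.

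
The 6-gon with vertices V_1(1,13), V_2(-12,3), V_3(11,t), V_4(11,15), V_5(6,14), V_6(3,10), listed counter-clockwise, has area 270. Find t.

Write out the shoelace sum; only the two edges meeting at V_3 involve t:
2·Area = [((-12)·t − 11·3) + (11·15 − 11·t)] + 270
       = -23·t + 402 = 540
⇒ t = -6.

-6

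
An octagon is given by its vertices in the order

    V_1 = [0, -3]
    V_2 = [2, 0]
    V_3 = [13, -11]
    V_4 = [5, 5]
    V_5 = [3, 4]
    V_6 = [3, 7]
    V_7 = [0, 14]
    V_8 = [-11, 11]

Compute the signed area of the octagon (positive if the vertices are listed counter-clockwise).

Apply Gauss's area formula: 2A = Σ (x_i·y_{i+1} − x_{i+1}·y_i), indices taken mod 8.
Σ = (6) + (-22) + (120) + (5) + (9) + (42) + (154) + (33) = 347
Signed area = Σ/2 = 173.5 (positive ⇒ counter-clockwise traversal).

173.5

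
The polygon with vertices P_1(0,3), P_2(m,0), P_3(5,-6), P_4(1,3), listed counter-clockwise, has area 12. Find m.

0

The doubled signed area Σ (x_i y_{i+1} − x_{i+1} y_i) is linear in m.
With m=0 it equals 24; the coefficient of m is -9 (from the two edges through P_2).
So -9·m + 24 = 2·12 = 24 ⇒ m = 0.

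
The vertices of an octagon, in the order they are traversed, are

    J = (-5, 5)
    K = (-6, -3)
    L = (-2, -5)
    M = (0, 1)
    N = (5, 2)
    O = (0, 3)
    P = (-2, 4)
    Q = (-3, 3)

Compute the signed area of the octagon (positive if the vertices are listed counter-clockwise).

Apply the surveyor's formula: 2A = Σ (x_i·y_{i+1} − x_{i+1}·y_i), indices taken mod 8.
J→K: (-5)(-3) − (-6)(5) = 45
K→L: (-6)(-5) − (-2)(-3) = 24
L→M: (-2)(1) − (0)(-5) = -2
M→N: (0)(2) − (5)(1) = -5
N→O: (5)(3) − (0)(2) = 15
O→P: (0)(4) − (-2)(3) = 6
P→Q: (-2)(3) − (-3)(4) = 6
Q→J: (-3)(5) − (-5)(3) = 0
Σ = 89
Signed area = Σ/2 = 44.5 (positive ⇒ counter-clockwise traversal).

44.5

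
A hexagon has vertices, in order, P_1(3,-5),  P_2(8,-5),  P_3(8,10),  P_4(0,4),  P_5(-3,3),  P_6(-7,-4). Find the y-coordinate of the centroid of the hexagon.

142/269

Apply the shoelace formula. First the cross-terms c_i = x_i·y_{i+1} − x_{i+1}·y_i:
  25, 120, 32, 12, 33, 47  ⇒  2A = 269, A = 134.5.
Then Σ (y_i + y_{i+1})·c_i = 426, so ȳ = 426 / (6·134.5) = 142/269.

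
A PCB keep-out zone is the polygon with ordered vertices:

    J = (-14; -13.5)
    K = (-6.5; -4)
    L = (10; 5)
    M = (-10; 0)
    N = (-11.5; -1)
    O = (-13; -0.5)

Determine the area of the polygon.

98.5

Apply Gauss's area formula: 2A = Σ (x_i·y_{i+1} − x_{i+1}·y_i), indices taken mod 6.
Σ = (-31.75) + (7.5) + (50) + (10) + (-7.25) + (168.5) = 197
Area = |Σ|/2 = 98.5.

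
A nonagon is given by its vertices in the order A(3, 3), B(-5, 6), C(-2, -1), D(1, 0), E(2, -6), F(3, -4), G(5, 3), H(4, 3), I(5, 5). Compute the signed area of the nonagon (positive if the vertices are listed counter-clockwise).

A→B: (3)(6) − (-5)(3) = 33
B→C: (-5)(-1) − (-2)(6) = 17
C→D: (-2)(0) − (1)(-1) = 1
D→E: (1)(-6) − (2)(0) = -6
E→F: (2)(-4) − (3)(-6) = 10
F→G: (3)(3) − (5)(-4) = 29
G→H: (5)(3) − (4)(3) = 3
H→I: (4)(5) − (5)(3) = 5
I→A: (5)(3) − (3)(5) = 0
Σ = 92
Signed area = Σ/2 = 46 (positive ⇒ counter-clockwise traversal).

46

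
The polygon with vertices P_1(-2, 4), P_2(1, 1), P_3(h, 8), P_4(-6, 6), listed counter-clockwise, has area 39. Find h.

Write out the shoelace sum; only the two edges meeting at P_3 involve h:
2·Area = [(1·8 − h·1) + (h·6 − (-6)·8)] + -18
       = 5·h + 38 = 78
⇒ h = 8.

8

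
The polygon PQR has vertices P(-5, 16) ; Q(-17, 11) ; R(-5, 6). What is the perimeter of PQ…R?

|PQ| = √((-12)² + (-5)²) = √169 = 13
|QR| = √((12)² + (-5)²) = √169 = 13
|RP| = √((0)² + (10)²) = √100 = 10
Perimeter = 13 + 13 + 10 = 36.

36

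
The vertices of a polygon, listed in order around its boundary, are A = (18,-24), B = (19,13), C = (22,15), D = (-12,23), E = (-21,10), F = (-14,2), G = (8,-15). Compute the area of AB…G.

Cross-terms: 690, -1, 686, 363, 98, 194, 78  ⇒  Σ = 2108
Area = |Σ|/2 = 1054.

1054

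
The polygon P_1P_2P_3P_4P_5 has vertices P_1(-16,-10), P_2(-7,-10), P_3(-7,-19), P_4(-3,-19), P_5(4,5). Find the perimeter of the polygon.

72

|P_1P_2| = √((9)² + (0)²) = √81 = 9
|P_2P_3| = √((0)² + (-9)²) = √81 = 9
|P_3P_4| = √((4)² + (0)²) = √16 = 4
|P_4P_5| = √((7)² + (24)²) = √625 = 25
|P_5P_1| = √((-20)² + (-15)²) = √625 = 25
Perimeter = 9 + 9 + 4 + 25 + 25 = 72.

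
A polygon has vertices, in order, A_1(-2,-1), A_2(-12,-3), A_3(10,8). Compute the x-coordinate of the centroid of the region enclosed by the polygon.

Apply Gauss's area formula. First the cross-terms c_i = x_i·y_{i+1} − x_{i+1}·y_i:
  -6, -66, 6  ⇒  2A = -66, A = -33.
Then Σ (x_i + x_{i+1})·c_i = 264, so x̄ = 264 / (6·(-33)) = -4/3.

-4/3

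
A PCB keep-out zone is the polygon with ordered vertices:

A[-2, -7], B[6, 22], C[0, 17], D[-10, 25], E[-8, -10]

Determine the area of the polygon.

303

Apply Gauss's area formula: 2A = Σ (x_i·y_{i+1} − x_{i+1}·y_i), indices taken mod 5.
Σ = (-2) + (102) + (170) + (300) + (36) = 606
Area = |Σ|/2 = 303.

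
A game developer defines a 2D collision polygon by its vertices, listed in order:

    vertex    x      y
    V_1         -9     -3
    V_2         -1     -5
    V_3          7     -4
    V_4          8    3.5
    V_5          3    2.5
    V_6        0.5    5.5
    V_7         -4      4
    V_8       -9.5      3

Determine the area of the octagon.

133.875

Apply the shoelace (surveyor's) formula: 2A = Σ (x_i·y_{i+1} − x_{i+1}·y_i), indices taken mod 8.
V_1→V_2: (-9)(-5) − (-1)(-3) = 42
V_2→V_3: (-1)(-4) − (7)(-5) = 39
V_3→V_4: (7)(3.5) − (8)(-4) = 56.5
V_4→V_5: (8)(2.5) − (3)(3.5) = 9.5
V_5→V_6: (3)(5.5) − (0.5)(2.5) = 15.25
V_6→V_7: (0.5)(4) − (-4)(5.5) = 24
V_7→V_8: (-4)(3) − (-9.5)(4) = 26
V_8→V_1: (-9.5)(-3) − (-9)(3) = 55.5
Σ = 267.75
Area = |Σ|/2 = 133.875.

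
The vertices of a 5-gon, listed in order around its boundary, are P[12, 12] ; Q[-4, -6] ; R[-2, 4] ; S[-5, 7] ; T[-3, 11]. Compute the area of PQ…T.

124

Apply the surveyor's formula: 2A = Σ (x_i·y_{i+1} − x_{i+1}·y_i), indices taken mod 5.
Σ = (-24) + (-28) + (6) + (-34) + (-168) = -248
Area = |Σ|/2 = 124.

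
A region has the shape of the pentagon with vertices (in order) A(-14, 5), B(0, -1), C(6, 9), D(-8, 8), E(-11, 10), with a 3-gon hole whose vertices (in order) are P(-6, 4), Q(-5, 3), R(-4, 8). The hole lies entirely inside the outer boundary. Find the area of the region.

Outer boundary:
Apply the shoelace formula: 2A = Σ (x_i·y_{i+1} − x_{i+1}·y_i), indices taken mod 5.
Σ = (14) + (6) + (120) + (8) + (85) = 233
Area = |Σ|/2 = 116.5.
Hole:
Σ = (2) + (-28) + (32) = 6
Area = |Σ|/2 = 3.
Net area = 116.5 − 3 = 113.5.

113.5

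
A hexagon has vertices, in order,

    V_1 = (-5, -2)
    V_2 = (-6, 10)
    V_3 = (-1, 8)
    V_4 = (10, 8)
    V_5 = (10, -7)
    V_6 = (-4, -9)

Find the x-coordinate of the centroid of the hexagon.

Apply the surveyor's formula. First the cross-terms c_i = x_i·y_{i+1} − x_{i+1}·y_i:
  -62, -38, -88, -150, -118, -37  ⇒  2A = -493, A = -246.5.
Then Σ (x_i + x_{i+1})·c_i = -3219, so x̄ = -3219 / (6·(-246.5)) = 37/17.

37/17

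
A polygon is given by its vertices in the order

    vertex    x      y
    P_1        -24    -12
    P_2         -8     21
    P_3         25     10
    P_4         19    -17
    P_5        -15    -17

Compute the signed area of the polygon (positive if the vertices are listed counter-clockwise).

-1313

Σ = (-600) + (-605) + (-615) + (-578) + (-228) = -2626
Signed area = Σ/2 = -1313 (negative ⇒ clockwise traversal).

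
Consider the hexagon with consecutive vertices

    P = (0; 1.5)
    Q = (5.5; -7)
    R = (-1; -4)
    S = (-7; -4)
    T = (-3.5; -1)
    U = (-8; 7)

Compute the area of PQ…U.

56.375

Σ = (-8.25) + (-29) + (-24) + (-7) + (-32.5) + (-12) = -112.75
Area = |Σ|/2 = 56.375.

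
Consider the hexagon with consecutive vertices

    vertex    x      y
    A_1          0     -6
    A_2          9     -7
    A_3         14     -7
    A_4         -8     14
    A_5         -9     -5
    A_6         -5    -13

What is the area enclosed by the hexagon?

Apply the shoelace formula: 2A = Σ (x_i·y_{i+1} − x_{i+1}·y_i), indices taken mod 6.
Σ = (54) + (35) + (140) + (166) + (92) + (30) = 517
Area = |Σ|/2 = 258.5.

258.5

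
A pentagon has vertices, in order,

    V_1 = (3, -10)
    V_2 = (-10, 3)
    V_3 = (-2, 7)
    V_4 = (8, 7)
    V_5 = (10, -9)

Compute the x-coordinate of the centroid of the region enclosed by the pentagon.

21/11

Apply the surveyor's formula. First the cross-terms c_i = x_i·y_{i+1} − x_{i+1}·y_i:
  -91, -64, -70, -142, -73  ⇒  2A = -440, A = -220.
Then Σ (x_i + x_{i+1})·c_i = -2520, so x̄ = -2520 / (6·(-220)) = 21/11.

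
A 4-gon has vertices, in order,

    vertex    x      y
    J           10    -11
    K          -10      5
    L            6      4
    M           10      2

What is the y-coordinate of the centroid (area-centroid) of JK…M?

-61/72

Apply Gauss's area formula. First the cross-terms c_i = x_i·y_{i+1} − x_{i+1}·y_i:
  -60, -70, -28, -130  ⇒  2A = -288, A = -144.
Then Σ (y_i + y_{i+1})·c_i = 732, so ȳ = 732 / (6·(-144)) = -61/72.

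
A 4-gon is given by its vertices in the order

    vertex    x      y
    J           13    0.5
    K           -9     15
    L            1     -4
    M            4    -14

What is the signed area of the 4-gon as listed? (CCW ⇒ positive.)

203.25

Apply the surveyor's formula: 2A = Σ (x_i·y_{i+1} − x_{i+1}·y_i), indices taken mod 4.
Σ = (199.5) + (21) + (2) + (184) = 406.5
Signed area = Σ/2 = 203.25 (positive ⇒ counter-clockwise traversal).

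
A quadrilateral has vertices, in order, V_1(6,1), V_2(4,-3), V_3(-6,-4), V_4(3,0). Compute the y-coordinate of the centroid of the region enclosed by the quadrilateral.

Apply Gauss's area formula. First the cross-terms c_i = x_i·y_{i+1} − x_{i+1}·y_i:
  -22, -34, 12, 3  ⇒  2A = -41, A = -20.5.
Then Σ (y_i + y_{i+1})·c_i = 237, so ȳ = 237 / (6·(-20.5)) = -79/41.

-79/41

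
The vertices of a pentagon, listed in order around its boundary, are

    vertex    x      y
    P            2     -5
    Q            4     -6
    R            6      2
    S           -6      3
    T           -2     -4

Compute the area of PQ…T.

P→Q: (2)(-6) − (4)(-5) = 8
Q→R: (4)(2) − (6)(-6) = 44
R→S: (6)(3) − (-6)(2) = 30
S→T: (-6)(-4) − (-2)(3) = 30
T→P: (-2)(-5) − (2)(-4) = 18
Σ = 130
Area = |Σ|/2 = 65.

65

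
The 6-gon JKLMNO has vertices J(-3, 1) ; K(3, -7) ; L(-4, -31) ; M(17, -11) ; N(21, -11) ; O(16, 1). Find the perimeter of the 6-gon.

|JK| = √((6)² + (-8)²) = √100 = 10
|KL| = √((-7)² + (-24)²) = √625 = 25
|LM| = √((21)² + (20)²) = √841 = 29
|MN| = √((4)² + (0)²) = √16 = 4
|NO| = √((-5)² + (12)²) = √169 = 13
|OJ| = √((-19)² + (0)²) = √361 = 19
Perimeter = 10 + 25 + 29 + 4 + 13 + 19 = 100.

100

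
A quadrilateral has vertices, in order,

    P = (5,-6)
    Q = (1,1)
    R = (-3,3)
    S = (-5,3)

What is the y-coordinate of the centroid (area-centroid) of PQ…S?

-20/57

Apply the surveyor's formula. First the cross-terms c_i = x_i·y_{i+1} − x_{i+1}·y_i:
  11, 6, 6, 15  ⇒  2A = 38, A = 19.
Then Σ (y_i + y_{i+1})·c_i = -40, so ȳ = -40 / (6·19) = -20/57.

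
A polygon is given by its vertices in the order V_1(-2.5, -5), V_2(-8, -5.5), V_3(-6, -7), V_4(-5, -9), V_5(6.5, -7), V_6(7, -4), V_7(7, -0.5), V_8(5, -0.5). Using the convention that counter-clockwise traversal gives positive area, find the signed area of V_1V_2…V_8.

Apply the shoelace (surveyor's) formula: 2A = Σ (x_i·y_{i+1} − x_{i+1}·y_i), indices taken mod 8.
Σ = (-26.25) + (23) + (19) + (93.5) + (23) + (24.5) + (-1) + (-26.25) = 129.5
Signed area = Σ/2 = 64.75 (positive ⇒ counter-clockwise traversal).

64.75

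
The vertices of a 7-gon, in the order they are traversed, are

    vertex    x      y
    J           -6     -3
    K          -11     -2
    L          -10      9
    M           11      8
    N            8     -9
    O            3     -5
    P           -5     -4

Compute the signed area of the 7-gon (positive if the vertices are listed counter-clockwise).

Apply the shoelace (surveyor's) formula: 2A = Σ (x_i·y_{i+1} − x_{i+1}·y_i), indices taken mod 7.
Σ = (-21) + (-119) + (-179) + (-163) + (-13) + (-37) + (-9) = -541
Signed area = Σ/2 = -270.5 (negative ⇒ clockwise traversal).

-270.5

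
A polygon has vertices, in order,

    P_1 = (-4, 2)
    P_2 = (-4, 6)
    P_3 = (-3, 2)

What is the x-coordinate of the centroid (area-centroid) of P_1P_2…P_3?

-11/3

Apply Gauss's area formula. First the cross-terms c_i = x_i·y_{i+1} − x_{i+1}·y_i:
  -16, 10, 2  ⇒  2A = -4, A = -2.
Then Σ (x_i + x_{i+1})·c_i = 44, so x̄ = 44 / (6·(-2)) = -11/3.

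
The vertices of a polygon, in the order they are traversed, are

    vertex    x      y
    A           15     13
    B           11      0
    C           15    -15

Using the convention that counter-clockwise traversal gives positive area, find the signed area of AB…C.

Cross-terms: -143, -165, 420  ⇒  Σ = 112
Signed area = Σ/2 = 56 (positive ⇒ counter-clockwise traversal).

56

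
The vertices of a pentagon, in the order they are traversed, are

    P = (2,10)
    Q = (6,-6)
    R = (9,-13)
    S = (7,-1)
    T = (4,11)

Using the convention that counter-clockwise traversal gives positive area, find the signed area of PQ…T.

Apply the surveyor's formula: 2A = Σ (x_i·y_{i+1} − x_{i+1}·y_i), indices taken mod 5.
Σ = (-72) + (-24) + (82) + (81) + (18) = 85
Signed area = Σ/2 = 42.5 (positive ⇒ counter-clockwise traversal).

42.5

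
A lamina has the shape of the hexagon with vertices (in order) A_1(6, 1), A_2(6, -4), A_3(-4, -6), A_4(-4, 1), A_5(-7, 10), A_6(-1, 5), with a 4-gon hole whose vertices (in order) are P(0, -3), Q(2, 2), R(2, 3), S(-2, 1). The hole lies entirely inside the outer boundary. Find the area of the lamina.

88.5

Outer boundary:
Apply the shoelace (surveyor's) formula: 2A = Σ (x_i·y_{i+1} − x_{i+1}·y_i), indices taken mod 6.
Σ = (-30) + (-52) + (-28) + (-33) + (-25) + (-31) = -199
Area = |Σ|/2 = 99.5.
Hole:
Apply Gauss's area formula: 2A = Σ (x_i·y_{i+1} − x_{i+1}·y_i), indices taken mod 4.
Cross-terms: 6, 2, 8, 6  ⇒  Σ = 22
Area = |Σ|/2 = 11.
Net area = 99.5 − 11 = 88.5.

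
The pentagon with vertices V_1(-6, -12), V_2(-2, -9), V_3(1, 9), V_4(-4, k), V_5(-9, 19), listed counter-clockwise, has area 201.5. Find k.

20

The doubled signed area Σ (x_i y_{i+1} − x_{i+1} y_i) is linear in k.
With k=0 it equals 203; the coefficient of k is 10 (from the two edges through V_4).
So 10·k + 203 = 2·201.5 = 403 ⇒ k = 20.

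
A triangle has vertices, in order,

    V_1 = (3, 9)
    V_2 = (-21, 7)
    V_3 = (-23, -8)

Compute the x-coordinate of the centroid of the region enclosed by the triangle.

Apply the shoelace formula. First the cross-terms c_i = x_i·y_{i+1} − x_{i+1}·y_i:
  210, 329, -183  ⇒  2A = 356, A = 178.
Then Σ (x_i + x_{i+1})·c_i = -14596, so x̄ = -14596 / (6·178) = -41/3.

-41/3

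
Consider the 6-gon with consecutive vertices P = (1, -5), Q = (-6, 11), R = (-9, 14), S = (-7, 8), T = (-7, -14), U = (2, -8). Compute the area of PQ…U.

129

Σ = (-19) + (15) + (26) + (154) + (84) + (-2) = 258
Area = |Σ|/2 = 129.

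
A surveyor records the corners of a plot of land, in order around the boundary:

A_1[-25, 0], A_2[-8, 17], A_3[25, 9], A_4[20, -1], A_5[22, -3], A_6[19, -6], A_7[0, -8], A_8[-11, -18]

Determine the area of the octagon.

Apply the shoelace formula: 2A = Σ (x_i·y_{i+1} − x_{i+1}·y_i), indices taken mod 8.
Σ = (-425) + (-497) + (-205) + (-38) + (-75) + (-152) + (-88) + (-450) = -1930
Area = |Σ|/2 = 965.

965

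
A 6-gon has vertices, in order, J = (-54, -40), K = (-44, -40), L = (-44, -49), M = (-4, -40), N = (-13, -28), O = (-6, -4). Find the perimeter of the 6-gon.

160

|JK| = √((10)² + (0)²) = √100 = 10
|KL| = √((0)² + (-9)²) = √81 = 9
|LM| = √((40)² + (9)²) = √1681 = 41
|MN| = √((-9)² + (12)²) = √225 = 15
|NO| = √((7)² + (24)²) = √625 = 25
|OJ| = √((-48)² + (-36)²) = √3600 = 60
Perimeter = 10 + 9 + 41 + 15 + 25 + 60 = 160.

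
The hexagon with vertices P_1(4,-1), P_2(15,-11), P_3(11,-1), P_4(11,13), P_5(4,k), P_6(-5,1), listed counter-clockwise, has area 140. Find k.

Write out the shoelace sum; only the two edges meeting at P_5 involve k:
2·Area = [(11·k − 4·13) + (4·1 − (-5)·k)] + 232
       = 16·k + 184 = 280
⇒ k = 6.

6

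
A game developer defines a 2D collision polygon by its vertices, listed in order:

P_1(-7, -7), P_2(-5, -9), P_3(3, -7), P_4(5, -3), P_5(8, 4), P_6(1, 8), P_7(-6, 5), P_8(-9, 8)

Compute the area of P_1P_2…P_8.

194.5

P_1→P_2: (-7)(-9) − (-5)(-7) = 28
P_2→P_3: (-5)(-7) − (3)(-9) = 62
P_3→P_4: (3)(-3) − (5)(-7) = 26
P_4→P_5: (5)(4) − (8)(-3) = 44
P_5→P_6: (8)(8) − (1)(4) = 60
P_6→P_7: (1)(5) − (-6)(8) = 53
P_7→P_8: (-6)(8) − (-9)(5) = -3
P_8→P_1: (-9)(-7) − (-7)(8) = 119
Σ = 389
Area = |Σ|/2 = 194.5.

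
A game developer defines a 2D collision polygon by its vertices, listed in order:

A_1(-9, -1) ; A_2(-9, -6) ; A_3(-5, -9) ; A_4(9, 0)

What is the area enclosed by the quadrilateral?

Apply Gauss's area formula: 2A = Σ (x_i·y_{i+1} − x_{i+1}·y_i), indices taken mod 4.
Σ = (45) + (51) + (81) + (-9) = 168
Area = |Σ|/2 = 84.

84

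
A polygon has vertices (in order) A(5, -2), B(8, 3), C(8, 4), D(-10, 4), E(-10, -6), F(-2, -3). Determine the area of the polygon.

Σ = (31) + (8) + (72) + (100) + (18) + (19) = 248
Area = |Σ|/2 = 124.

124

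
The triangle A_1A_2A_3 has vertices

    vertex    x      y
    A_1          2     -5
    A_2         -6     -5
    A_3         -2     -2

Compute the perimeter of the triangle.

18

|A_1A_2| = √((-8)² + (0)²) = √64 = 8
|A_2A_3| = √((4)² + (3)²) = √25 = 5
|A_3A_1| = √((4)² + (-3)²) = √25 = 5
Perimeter = 8 + 5 + 5 = 18.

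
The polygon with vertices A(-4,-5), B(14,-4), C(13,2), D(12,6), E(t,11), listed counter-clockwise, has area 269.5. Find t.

Write out the shoelace sum; only the two edges meeting at E involve t:
2·Area = [(12·11 − t·6) + (t·(-5) − (-4)·11)] + 220
       = -11·t + 396 = 539
⇒ t = -13.

-13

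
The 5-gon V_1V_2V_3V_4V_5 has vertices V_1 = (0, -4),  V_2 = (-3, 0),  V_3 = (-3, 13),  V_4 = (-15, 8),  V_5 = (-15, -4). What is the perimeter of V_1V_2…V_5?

58

|V_1V_2| = √((-3)² + (4)²) = √25 = 5
|V_2V_3| = √((0)² + (13)²) = √169 = 13
|V_3V_4| = √((-12)² + (-5)²) = √169 = 13
|V_4V_5| = √((0)² + (-12)²) = √144 = 12
|V_5V_1| = √((15)² + (0)²) = √225 = 15
Perimeter = 5 + 13 + 13 + 12 + 15 = 58.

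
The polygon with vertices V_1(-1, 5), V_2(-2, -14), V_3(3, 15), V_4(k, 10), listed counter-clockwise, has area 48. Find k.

-2

The doubled signed area Σ (x_i y_{i+1} − x_{i+1} y_i) is linear in k.
With k=0 it equals 76; the coefficient of k is -10 (from the two edges through V_4).
So -10·k + 76 = 2·48 = 96 ⇒ k = -2.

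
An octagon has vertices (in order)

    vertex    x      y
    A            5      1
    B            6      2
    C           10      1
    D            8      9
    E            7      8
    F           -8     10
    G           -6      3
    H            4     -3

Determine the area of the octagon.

134

Apply the surveyor's formula: 2A = Σ (x_i·y_{i+1} − x_{i+1}·y_i), indices taken mod 8.
Cross-terms: 4, -14, 82, 1, 134, 36, 6, 19  ⇒  Σ = 268
Area = |Σ|/2 = 134.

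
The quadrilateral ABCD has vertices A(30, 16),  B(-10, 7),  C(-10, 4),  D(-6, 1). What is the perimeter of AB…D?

88

|AB| = √((-40)² + (-9)²) = √1681 = 41
|BC| = √((0)² + (-3)²) = √9 = 3
|CD| = √((4)² + (-3)²) = √25 = 5
|DA| = √((36)² + (15)²) = √1521 = 39
Perimeter = 41 + 3 + 5 + 39 = 88.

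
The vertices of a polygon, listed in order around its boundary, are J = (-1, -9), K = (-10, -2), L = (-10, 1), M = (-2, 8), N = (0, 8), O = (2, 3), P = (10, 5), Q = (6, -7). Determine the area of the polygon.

Apply the surveyor's formula: 2A = Σ (x_i·y_{i+1} − x_{i+1}·y_i), indices taken mod 8.
Σ = (-88) + (-30) + (-78) + (-16) + (-16) + (-20) + (-100) + (-61) = -409
Area = |Σ|/2 = 204.5.

204.5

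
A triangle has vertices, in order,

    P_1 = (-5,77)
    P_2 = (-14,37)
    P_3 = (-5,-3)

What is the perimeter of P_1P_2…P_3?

162

|P_1P_2| = √((-9)² + (-40)²) = √1681 = 41
|P_2P_3| = √((9)² + (-40)²) = √1681 = 41
|P_3P_1| = √((0)² + (80)²) = √6400 = 80
Perimeter = 41 + 41 + 80 = 162.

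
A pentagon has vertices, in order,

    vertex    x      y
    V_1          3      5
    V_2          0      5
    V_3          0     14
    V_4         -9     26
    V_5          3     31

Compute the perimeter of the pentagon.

|V_1V_2| = √((-3)² + (0)²) = √9 = 3
|V_2V_3| = √((0)² + (9)²) = √81 = 9
|V_3V_4| = √((-9)² + (12)²) = √225 = 15
|V_4V_5| = √((12)² + (5)²) = √169 = 13
|V_5V_1| = √((0)² + (-26)²) = √676 = 26
Perimeter = 3 + 9 + 15 + 13 + 26 = 66.

66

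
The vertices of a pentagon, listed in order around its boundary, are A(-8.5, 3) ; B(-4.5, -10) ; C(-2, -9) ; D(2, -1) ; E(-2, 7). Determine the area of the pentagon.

A→B: (-8.5)(-10) − (-4.5)(3) = 98.5
B→C: (-4.5)(-9) − (-2)(-10) = 20.5
C→D: (-2)(-1) − (2)(-9) = 20
D→E: (2)(7) − (-2)(-1) = 12
E→A: (-2)(3) − (-8.5)(7) = 53.5
Σ = 204.5
Area = |Σ|/2 = 102.25.

102.25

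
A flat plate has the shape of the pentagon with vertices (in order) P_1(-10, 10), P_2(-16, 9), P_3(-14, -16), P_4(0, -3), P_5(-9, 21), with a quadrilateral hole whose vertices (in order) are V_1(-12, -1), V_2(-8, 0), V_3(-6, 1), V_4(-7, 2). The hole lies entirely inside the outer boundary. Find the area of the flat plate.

288.5

Outer boundary:
Apply the surveyor's formula: 2A = Σ (x_i·y_{i+1} − x_{i+1}·y_i), indices taken mod 5.
Σ = (70) + (382) + (42) + (-27) + (120) = 587
Area = |Σ|/2 = 293.5.
Hole:
Apply Gauss's area formula: 2A = Σ (x_i·y_{i+1} − x_{i+1}·y_i), indices taken mod 4.
Σ = (-8) + (-8) + (-5) + (31) = 10
Area = |Σ|/2 = 5.
Net area = 293.5 − 5 = 288.5.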